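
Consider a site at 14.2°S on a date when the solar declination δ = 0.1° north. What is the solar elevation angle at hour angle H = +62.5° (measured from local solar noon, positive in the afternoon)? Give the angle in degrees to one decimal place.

26.6°

With φ = -14.2°, δ = 0.1°, H = 62.50°: sin φ sin δ = -0.0004, cos φ cos δ cos H = 0.4476, so cos θ_z = 0.4472.
θ_z = arccos(0.4472) = 63.44°, so the elevation is 90° − 63.44° = 26.56°.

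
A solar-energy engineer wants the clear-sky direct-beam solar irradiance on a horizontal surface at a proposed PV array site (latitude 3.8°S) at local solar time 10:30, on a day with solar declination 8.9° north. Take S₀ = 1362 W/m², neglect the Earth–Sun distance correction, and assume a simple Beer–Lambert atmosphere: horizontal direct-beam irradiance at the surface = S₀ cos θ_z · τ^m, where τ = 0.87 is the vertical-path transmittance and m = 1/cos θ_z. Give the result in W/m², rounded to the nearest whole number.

1051 W/m²

Hour angle H = 15° × (10.5 − 12) = -22.50°.
cos θ_z = sin(-3.8°) sin(8.9°) + cos(-3.8°) cos(8.9°) cos(-22.50°) = -0.0103 + 0.9107 = 0.9004.
Air mass m = 1/cos θ_z = 1/0.9004 = 1.111; τ^m = 0.87^1.111 = 0.8567.
Surface direct beam = 1362 × 0.9004 × 0.8567 = 1050.61 W/m².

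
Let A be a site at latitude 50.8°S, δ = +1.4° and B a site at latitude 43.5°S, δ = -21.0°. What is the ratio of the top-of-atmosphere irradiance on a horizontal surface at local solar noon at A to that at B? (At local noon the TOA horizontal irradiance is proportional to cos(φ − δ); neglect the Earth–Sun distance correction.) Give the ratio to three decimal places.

A: cos θ_z = cos(-50.8° − (1.4°)) = 0.6129.
B: cos θ_z = cos(-43.5° − (-21.0°)) = 0.9239.
Ratio A/B = 0.6129 / 0.9239 = 0.6634.

0.663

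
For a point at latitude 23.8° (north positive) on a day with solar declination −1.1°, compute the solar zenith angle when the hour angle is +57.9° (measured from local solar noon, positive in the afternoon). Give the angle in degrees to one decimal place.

cos θ_z = sin φ sin δ + cos φ cos δ cos H = (0.4035)(-0.0192) + (0.9150)(0.9998)(0.5314) = 0.4784.
θ_z = arccos(0.4784) = 61.42°.

61.4°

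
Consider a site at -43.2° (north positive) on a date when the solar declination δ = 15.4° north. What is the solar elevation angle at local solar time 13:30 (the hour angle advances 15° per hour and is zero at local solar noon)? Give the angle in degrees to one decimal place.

Hour angle H = 15° × (13.5 − 12) = 22.50°.
cos θ_z = sin(-43.2°) sin(15.4°) + cos(-43.2°) cos(15.4°) cos(22.50°) = -0.1818 + 0.6493 = 0.4675.
θ_z = arccos(0.4675) = 62.13°, so the elevation is 90° − 62.13° = 27.87°.

27.9°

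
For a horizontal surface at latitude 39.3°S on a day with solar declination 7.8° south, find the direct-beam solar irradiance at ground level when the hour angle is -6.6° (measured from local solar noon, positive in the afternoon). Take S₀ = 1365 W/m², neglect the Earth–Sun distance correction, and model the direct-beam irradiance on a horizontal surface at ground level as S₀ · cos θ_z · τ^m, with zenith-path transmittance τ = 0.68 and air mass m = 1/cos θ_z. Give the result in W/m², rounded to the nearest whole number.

With φ = -39.3°, δ = -7.8°, H = -6.60°: sin φ sin δ = 0.0860, cos φ cos δ cos H = 0.7616, so cos θ_z = 0.8476.
Air mass m = 1/cos θ_z = 1/0.8476 = 1.180; τ^m = 0.68^1.180 = 0.6344.
Surface direct beam = 1365 × 0.8476 × 0.6344 = 733.98 W/m².

734 W/m²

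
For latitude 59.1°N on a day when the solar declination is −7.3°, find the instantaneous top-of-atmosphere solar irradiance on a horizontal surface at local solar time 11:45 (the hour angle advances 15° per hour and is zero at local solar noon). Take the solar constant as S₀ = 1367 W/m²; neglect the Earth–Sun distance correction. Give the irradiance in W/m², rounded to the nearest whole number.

Hour angle H = 15° × (11.75 − 12) = -3.75°.
cos θ_z = sin φ sin δ + cos φ cos δ cos H = (0.8581)(-0.1271) + (0.5135)(0.9919)(0.9979) = 0.3992.
Top-of-atmosphere irradiance = S₀ cos θ_z = 1367 × 0.3992 = 545.71 W/m².

546 W/m²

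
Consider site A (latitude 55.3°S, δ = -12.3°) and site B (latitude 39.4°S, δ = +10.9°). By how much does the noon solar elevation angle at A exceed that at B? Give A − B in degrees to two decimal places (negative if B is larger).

+7.30°

A: 90° − |-55.3 − (-12.3)| = 47.00°.
B: 90° − |-39.4 − (10.9)| = 39.70°.
A − B = 47.00 − 39.70 = 7.30°.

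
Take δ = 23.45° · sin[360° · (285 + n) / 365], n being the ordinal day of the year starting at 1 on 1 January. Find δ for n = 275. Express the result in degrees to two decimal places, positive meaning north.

360 × (285 + 275) / 365 = 552.329°; sin(552.329°) = -0.2135.
δ = 23.45 × -0.2135 = -5.007° ≈ -5.01°.

-5.01°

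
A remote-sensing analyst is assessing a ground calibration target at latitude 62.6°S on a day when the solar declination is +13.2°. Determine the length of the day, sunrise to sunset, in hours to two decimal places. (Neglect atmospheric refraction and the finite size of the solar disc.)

8.41 hours

−tan φ tan δ = −(-1.9292)(0.2345) = 0.4524; H_s = arccos(0.4524) = 63.10°.
Day length = 2 H_s / 15° h⁻¹ = 126.20° / 15 = 8.413 h.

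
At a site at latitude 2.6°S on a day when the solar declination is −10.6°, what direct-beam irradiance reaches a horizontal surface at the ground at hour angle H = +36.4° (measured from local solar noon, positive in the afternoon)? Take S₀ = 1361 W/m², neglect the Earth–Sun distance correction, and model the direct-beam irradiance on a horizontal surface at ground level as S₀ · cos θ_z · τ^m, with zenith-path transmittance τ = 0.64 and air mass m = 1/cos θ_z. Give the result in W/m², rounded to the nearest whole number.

cos θ_z = sin(-2.6°) sin(-10.6°) + cos(-2.6°) cos(-10.6°) cos(36.40°) = 0.0083 + 0.7903 = 0.7986.
Air mass m = 1/cos θ_z = 1/0.7986 = 1.252; τ^m = 0.64^1.252 = 0.5719.
Surface direct beam = 1361 × 0.7986 × 0.5719 = 621.60 W/m².

622 W/m²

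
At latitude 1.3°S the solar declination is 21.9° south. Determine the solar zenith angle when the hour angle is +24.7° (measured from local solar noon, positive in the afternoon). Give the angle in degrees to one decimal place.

With φ = -1.3°, δ = -21.9°, H = 24.70°: sin φ sin δ = 0.0085, cos φ cos δ cos H = 0.8427, so cos θ_z = 0.8512.
θ_z = arccos(0.8512) = 31.66°.

31.7°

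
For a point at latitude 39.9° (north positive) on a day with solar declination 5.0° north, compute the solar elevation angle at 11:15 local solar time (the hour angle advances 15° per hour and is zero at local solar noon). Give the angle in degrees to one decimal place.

53.7°

Hour angle H = 15° × (11.25 − 12) = -11.25°.
cos θ_z = sin(39.9°) sin(5.0°) + cos(39.9°) cos(5.0°) cos(-11.25°) = 0.0559 + 0.7496 = 0.8055.
θ_z = arccos(0.8055) = 36.34°, so the elevation is 90° − 36.34° = 53.66°.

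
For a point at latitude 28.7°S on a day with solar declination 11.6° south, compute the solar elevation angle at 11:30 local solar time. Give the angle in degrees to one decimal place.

71.5°

Hour angle H = 15° × (11.5 − 12) = -7.50°.
cos θ_z = sin φ sin δ + cos φ cos δ cos H = (-0.4802)(-0.2011) + (0.8771)(0.9796)(0.9914) = 0.9484.
θ_z = arccos(0.9484) = 18.49°, so the elevation is 90° − 18.49° = 71.51°.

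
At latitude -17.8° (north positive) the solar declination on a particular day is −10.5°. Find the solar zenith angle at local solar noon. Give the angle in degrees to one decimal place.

At local solar noon the hour angle is zero, so the zenith angle is |φ − δ| = |-17.8° − (-10.5°)| = 7.3°.

7.3°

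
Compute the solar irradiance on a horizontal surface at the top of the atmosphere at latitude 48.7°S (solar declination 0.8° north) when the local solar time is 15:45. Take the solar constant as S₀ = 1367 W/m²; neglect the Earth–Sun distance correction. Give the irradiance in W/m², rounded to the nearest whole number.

Hour angle H = 15° × (15.75 − 12) = 56.25°.
cos θ_z = sin(-48.7°) sin(0.8°) + cos(-48.7°) cos(0.8°) cos(56.25°) = -0.0105 + 0.3666 = 0.3561.
Top-of-atmosphere irradiance = S₀ cos θ_z = 1367 × 0.3561 = 486.79 W/m².

487 W/m²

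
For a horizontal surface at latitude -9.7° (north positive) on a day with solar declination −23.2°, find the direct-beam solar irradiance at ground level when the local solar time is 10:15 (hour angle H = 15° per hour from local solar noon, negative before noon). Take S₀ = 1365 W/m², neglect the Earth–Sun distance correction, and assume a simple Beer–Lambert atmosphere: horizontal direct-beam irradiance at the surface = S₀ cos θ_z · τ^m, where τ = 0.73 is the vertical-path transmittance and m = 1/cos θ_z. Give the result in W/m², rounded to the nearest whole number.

839 W/m²

Hour angle H = 15° × (10.25 − 12) = -26.25°.
cos θ_z = sin(-9.7°) sin(-23.2°) + cos(-9.7°) cos(-23.2°) cos(-26.25°) = 0.0664 + 0.8126 = 0.8790.
Air mass m = 1/cos θ_z = 1/0.8790 = 1.138; τ^m = 0.73^1.138 = 0.6990.
Surface direct beam = 1365 × 0.8790 × 0.6990 = 838.68 W/m².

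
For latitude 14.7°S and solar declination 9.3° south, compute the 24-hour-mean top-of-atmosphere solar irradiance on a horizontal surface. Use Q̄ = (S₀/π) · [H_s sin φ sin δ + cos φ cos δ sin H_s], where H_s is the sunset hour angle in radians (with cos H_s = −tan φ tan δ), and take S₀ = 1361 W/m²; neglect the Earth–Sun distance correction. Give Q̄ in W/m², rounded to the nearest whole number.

The sunset hour angle satisfies cos H_s = −tan φ tan δ = -0.0430, giving H_s = 92.46°. In radians, H_s = 1.6137.
H_s sin φ sin δ = 1.6137 × -0.2538 × -0.1616 = 0.0662.
cos φ cos δ sin H_s = 0.9673 × 0.9869 × 0.9991 = 0.9538.
Q̄ = (1361/π) × (0.0662 + 0.9538) = 433.22 × 1.0200 = 441.88 W/m².

442 W/m²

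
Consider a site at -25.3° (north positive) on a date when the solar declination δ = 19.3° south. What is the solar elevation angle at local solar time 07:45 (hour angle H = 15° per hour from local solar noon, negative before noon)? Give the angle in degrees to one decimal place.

31.2°

Hour angle H = 15° × (7.75 − 12) = -63.75°.
cos θ_z = sin(-25.3°) sin(-19.3°) + cos(-25.3°) cos(-19.3°) cos(-63.75°) = 0.1412 + 0.3774 = 0.5186.
θ_z = arccos(0.5186) = 58.76°, so the elevation is 90° − 58.76° = 31.24°.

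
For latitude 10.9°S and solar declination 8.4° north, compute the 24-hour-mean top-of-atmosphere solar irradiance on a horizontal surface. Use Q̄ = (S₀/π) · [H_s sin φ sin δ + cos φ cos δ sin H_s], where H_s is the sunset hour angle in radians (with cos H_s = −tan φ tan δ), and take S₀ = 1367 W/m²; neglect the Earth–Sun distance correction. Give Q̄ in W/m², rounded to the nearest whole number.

404 W/m²

The sunset hour angle satisfies cos H_s = −tan φ tan δ = 0.0284, giving H_s = 88.37°. In radians, H_s = 1.5423.
H_s sin φ sin δ = 1.5423 × -0.1891 × 0.1461 = -0.0426.
cos φ cos δ sin H_s = 0.9820 × 0.9893 × 0.9996 = 0.9711.
Q̄ = (1367/π) × (-0.0426 + 0.9711) = 435.13 × 0.9285 = 404.02 W/m².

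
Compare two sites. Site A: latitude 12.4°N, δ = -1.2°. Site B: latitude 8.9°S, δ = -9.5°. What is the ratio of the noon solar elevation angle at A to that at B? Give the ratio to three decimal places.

0.855

A: 90° − |12.4 − (-1.2)| = 76.40°.
B: 90° − |-8.9 − (-9.5)| = 89.40°.
Ratio A/B = 76.4000 / 89.4000 = 0.8546.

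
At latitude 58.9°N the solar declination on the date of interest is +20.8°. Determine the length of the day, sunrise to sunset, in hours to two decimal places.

The sunset hour angle satisfies cos H_s = −tan φ tan δ = -0.6297, giving H_s = 129.03°.
Day length = 2 H_s / 15° h⁻¹ = 258.06° / 15 = 17.204 h.

17.20 hours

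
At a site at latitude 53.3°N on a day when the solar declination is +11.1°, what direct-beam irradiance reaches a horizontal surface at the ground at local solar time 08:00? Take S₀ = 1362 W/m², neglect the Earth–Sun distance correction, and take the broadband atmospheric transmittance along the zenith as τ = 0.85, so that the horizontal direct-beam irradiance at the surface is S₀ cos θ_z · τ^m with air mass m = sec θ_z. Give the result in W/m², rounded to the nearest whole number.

Hour angle H = 15° × (8 − 12) = -60.00°.
With φ = 53.3°, δ = 11.1°, H = -60.00°: sin φ sin δ = 0.1544, cos φ cos δ cos H = 0.2932, so cos θ_z = 0.4476.
Air mass m = 1/cos θ_z = 1/0.4476 = 2.234; τ^m = 0.85^2.234 = 0.6955.
Surface direct beam = 1362 × 0.4476 × 0.6955 = 424.00 W/m².

424 W/m²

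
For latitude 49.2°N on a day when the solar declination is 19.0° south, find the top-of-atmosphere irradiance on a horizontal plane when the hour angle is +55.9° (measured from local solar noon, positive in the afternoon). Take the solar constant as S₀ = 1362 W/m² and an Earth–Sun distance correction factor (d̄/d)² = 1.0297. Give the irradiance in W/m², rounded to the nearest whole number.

140 W/m²

cos θ_z = sin(49.2°) sin(-19.0°) + cos(49.2°) cos(-19.0°) cos(55.90°) = -0.2465 + 0.3464 = 0.0999.
Top-of-atmosphere irradiance = S₀ (d̄/d)² cos θ_z = 1362 × 1.0297 × 0.0999 = 140.10 W/m².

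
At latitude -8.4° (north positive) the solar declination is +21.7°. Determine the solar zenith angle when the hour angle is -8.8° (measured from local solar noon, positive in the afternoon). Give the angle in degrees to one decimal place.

31.3°

cos θ_z = sin φ sin δ + cos φ cos δ cos H = (-0.1461)(0.3697) + (0.9893)(0.9291)(0.9882) = 0.8543.
θ_z = arccos(0.8543) = 31.32°.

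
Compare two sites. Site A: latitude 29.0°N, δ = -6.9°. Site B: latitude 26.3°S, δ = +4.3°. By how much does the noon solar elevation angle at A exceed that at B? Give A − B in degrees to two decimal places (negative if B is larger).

A: 90° − |29.0 − (-6.9)| = 54.10°.
B: 90° − |-26.3 − (4.3)| = 59.40°.
A − B = 54.10 − 59.40 = -5.30°.

-5.30°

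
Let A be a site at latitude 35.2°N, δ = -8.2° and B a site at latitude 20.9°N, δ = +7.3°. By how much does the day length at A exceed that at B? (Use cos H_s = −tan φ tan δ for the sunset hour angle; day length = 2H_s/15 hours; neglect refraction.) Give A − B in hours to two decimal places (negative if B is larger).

A: H_s = arccos(−tan 35.2° · tan -8.2°) = 84.17°, so 2H_s/15 = 11.2227 h.
B: H_s = arccos(−tan 20.9° · tan 7.3°) = 92.80°, so 2H_s/15 = 12.3733 h.
A − B = 11.2227 − 12.3733 = -1.1506 h.

-1.15 h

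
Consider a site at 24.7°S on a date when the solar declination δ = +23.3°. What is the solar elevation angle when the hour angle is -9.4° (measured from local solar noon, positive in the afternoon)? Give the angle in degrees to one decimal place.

cos θ_z = sin(-24.7°) sin(23.3°) + cos(-24.7°) cos(23.3°) cos(-9.40°) = -0.1653 + 0.8232 = 0.6579.
θ_z = arccos(0.6579) = 48.86°, so the elevation is 90° − 48.86° = 41.14°.

41.1°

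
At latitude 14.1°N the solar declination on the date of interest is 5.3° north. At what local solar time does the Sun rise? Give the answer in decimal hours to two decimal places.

The sunset hour angle satisfies cos H_s = −tan φ tan δ = -0.0233, giving H_s = 91.34°.
Sunrise is at 12 − H_s/15 = 12 − 6.089 = 5.911 h local solar time.

5.91 h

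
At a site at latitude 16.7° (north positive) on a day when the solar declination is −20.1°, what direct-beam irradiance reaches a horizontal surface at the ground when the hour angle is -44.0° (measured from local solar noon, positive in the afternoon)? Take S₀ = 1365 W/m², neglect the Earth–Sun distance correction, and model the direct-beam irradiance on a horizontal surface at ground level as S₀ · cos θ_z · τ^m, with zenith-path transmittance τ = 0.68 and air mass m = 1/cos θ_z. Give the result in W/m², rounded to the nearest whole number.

cos θ_z = sin φ sin δ + cos φ cos δ cos H = (0.2874)(-0.3437) + (0.9578)(0.9391)(0.7193) = 0.5482.
Air mass m = 1/cos θ_z = 1/0.5482 = 1.824; τ^m = 0.68^1.824 = 0.4949.
Surface direct beam = 1365 × 0.5482 × 0.4949 = 370.33 W/m².

370 W/m²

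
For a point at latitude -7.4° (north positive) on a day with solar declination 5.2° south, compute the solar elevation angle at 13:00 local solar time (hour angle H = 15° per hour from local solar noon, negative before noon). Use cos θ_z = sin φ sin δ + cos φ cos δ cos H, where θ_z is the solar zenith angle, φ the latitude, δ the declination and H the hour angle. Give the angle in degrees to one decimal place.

Hour angle H = 15° × (13 − 12) = 15.00°.
cos θ_z = sin(-7.4°) sin(-5.2°) + cos(-7.4°) cos(-5.2°) cos(15.00°) = 0.0117 + 0.9539 = 0.9656.
θ_z = arccos(0.9656) = 15.07°, so the elevation is 90° − 15.07° = 74.93°.

74.9°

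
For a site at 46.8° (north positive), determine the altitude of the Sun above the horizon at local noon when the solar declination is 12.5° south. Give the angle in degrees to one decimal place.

At local solar noon the hour angle is zero, so the elevation is 90° − |φ − δ| = 90° − |46.8° − (-12.5°)| = 90° − 59.3° = 30.7°.

30.7°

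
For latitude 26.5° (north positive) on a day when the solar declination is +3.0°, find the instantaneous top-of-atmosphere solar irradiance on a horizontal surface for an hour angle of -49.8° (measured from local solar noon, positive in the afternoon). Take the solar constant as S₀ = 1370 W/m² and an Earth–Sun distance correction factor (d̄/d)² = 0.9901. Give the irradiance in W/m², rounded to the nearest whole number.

814 W/m²

With φ = 26.5°, δ = 3.0°, H = -49.80°: sin φ sin δ = 0.0234, cos φ cos δ cos H = 0.5769, so cos θ_z = 0.6003.
Top-of-atmosphere irradiance = S₀ (d̄/d)² cos θ_z = 1370 × 0.9901 × 0.6003 = 814.27 W/m².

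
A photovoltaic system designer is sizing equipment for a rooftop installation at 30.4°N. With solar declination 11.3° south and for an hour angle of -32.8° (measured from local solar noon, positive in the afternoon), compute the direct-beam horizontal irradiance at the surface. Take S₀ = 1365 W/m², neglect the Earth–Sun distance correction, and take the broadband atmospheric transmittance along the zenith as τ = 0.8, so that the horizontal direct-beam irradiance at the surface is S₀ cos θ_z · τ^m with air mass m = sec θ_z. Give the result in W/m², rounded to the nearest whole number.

580 W/m²

cos θ_z = sin φ sin δ + cos φ cos δ cos H = (0.5060)(-0.1959) + (0.8625)(0.9806)(0.8406) = 0.6118.
Air mass m = 1/cos θ_z = 1/0.6118 = 1.635; τ^m = 0.8^1.635 = 0.6943.
Surface direct beam = 1365 × 0.6118 × 0.6943 = 579.81 W/m².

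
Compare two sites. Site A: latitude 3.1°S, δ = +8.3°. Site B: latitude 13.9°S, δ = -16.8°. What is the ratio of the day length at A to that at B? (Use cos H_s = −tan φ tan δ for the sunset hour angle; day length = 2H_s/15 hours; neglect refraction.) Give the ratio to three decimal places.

0.950

A: H_s = arccos(−tan -3.1° · tan 8.3°) = 89.55°, so 2H_s/15 = 11.9400 h.
B: H_s = arccos(−tan -13.9° · tan -16.8°) = 94.28°, so 2H_s/15 = 12.5707 h.
Ratio A/B = 11.9400 / 12.5707 = 0.9498.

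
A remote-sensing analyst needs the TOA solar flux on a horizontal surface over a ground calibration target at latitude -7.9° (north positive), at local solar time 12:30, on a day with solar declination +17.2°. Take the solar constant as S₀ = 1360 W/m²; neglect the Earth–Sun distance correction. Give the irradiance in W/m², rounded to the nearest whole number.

1221 W/m²

Hour angle H = 15° × (12.5 − 12) = 7.50°.
cos θ_z = sin φ sin δ + cos φ cos δ cos H = (-0.1374)(0.2957) + (0.9905)(0.9553)(0.9914) = 0.8975.
Top-of-atmosphere irradiance = S₀ cos θ_z = 1360 × 0.8975 = 1220.60 W/m².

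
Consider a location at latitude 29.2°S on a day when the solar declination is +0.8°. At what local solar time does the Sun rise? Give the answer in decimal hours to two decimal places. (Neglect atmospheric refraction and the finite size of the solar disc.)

The sunset hour angle satisfies cos H_s = −tan φ tan δ = 0.0078, giving H_s = 89.55°.
Sunrise is at 12 − H_s/15 = 12 − 5.970 = 6.030 h local solar time.

6.03 h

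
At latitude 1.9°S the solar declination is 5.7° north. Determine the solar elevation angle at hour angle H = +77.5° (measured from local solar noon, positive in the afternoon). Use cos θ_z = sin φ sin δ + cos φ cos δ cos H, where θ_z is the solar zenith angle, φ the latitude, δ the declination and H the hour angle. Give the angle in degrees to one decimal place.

cos θ_z = sin(-1.9°) sin(5.7°) + cos(-1.9°) cos(5.7°) cos(77.50°) = -0.0033 + 0.2153 = 0.2120.
θ_z = arccos(0.2120) = 77.76°, so the elevation is 90° − 77.76° = 12.24°.

12.2°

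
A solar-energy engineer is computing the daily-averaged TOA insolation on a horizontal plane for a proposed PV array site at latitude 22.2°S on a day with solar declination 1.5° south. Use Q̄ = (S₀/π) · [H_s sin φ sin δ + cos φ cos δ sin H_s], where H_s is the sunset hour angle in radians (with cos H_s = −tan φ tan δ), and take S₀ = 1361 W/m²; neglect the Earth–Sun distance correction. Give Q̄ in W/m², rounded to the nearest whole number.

cos H_s = −tan(-22.2°) · tan(-1.5°) = -0.0107, so H_s = arccos(-0.0107) = 90.61°. In radians, H_s = 1.5814.
H_s sin φ sin δ = 1.5814 × -0.3778 × -0.0262 = 0.0157.
cos φ cos δ sin H_s = 0.9259 × 0.9997 × 0.9999 = 0.9255.
Q̄ = (1361/π) × (0.0157 + 0.9255) = 433.22 × 0.9412 = 407.75 W/m².

408 W/m²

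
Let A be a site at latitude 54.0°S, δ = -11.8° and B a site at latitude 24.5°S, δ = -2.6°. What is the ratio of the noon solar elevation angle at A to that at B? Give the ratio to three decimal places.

A: 90° − |-54.0 − (-11.8)| = 47.80°.
B: 90° − |-24.5 − (-2.6)| = 68.10°.
Ratio A/B = 47.8000 / 68.1000 = 0.7019.

0.702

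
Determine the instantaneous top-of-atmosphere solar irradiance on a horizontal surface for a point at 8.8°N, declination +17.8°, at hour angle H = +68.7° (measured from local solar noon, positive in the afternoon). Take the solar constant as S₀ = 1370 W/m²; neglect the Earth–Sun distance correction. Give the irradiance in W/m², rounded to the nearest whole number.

cos θ_z = sin(8.8°) sin(17.8°) + cos(8.8°) cos(17.8°) cos(68.70°) = 0.0468 + 0.3418 = 0.3886.
Top-of-atmosphere irradiance = S₀ cos θ_z = 1370 × 0.3886 = 532.38 W/m².

532 W/m²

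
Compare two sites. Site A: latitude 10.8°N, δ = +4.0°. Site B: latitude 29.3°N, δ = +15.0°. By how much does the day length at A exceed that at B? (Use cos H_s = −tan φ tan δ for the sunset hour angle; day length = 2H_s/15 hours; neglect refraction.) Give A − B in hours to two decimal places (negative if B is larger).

A: H_s = arccos(−tan 10.8° · tan 4.0°) = 90.76°, so 2H_s/15 = 12.1013 h.
B: H_s = arccos(−tan 29.3° · tan 15.0°) = 98.65°, so 2H_s/15 = 13.1533 h.
A − B = 12.1013 − 13.1533 = -1.0520 h.

-1.05 h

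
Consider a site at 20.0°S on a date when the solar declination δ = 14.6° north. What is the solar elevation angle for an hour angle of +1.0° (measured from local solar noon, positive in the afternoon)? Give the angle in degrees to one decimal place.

55.4°

With φ = -20.0°, δ = 14.6°, H = 1.00°: sin φ sin δ = -0.0862, cos φ cos δ cos H = 0.9092, so cos θ_z = 0.8230.
θ_z = arccos(0.8230) = 34.61°, so the elevation is 90° − 34.61° = 55.39°.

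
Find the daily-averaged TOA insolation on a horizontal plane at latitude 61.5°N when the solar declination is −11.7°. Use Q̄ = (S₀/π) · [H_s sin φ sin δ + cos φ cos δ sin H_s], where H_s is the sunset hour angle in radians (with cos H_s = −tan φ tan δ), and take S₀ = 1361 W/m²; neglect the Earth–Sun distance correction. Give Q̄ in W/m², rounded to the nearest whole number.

−tan φ tan δ = −(1.8418)(-0.2071) = 0.3814; H_s = arccos(0.3814) = 67.58°. In radians, H_s = 1.1795.
H_s sin φ sin δ = 1.1795 × 0.8788 × -0.2028 = -0.2102.
cos φ cos δ sin H_s = 0.4772 × 0.9792 × 0.9244 = 0.4319.
Q̄ = (1361/π) × (-0.2102 + 0.4319) = 433.22 × 0.2217 = 96.04 W/m².

96 W/m²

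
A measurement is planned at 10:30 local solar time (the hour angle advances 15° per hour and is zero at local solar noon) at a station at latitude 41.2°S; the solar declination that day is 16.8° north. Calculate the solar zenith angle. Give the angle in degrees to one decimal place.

61.6°

Hour angle H = 15° × (10.5 − 12) = -22.50°.
With φ = -41.2°, δ = 16.8°, H = -22.50°: sin φ sin δ = -0.1904, cos φ cos δ cos H = 0.6655, so cos θ_z = 0.4751.
θ_z = arccos(0.4751) = 61.63°.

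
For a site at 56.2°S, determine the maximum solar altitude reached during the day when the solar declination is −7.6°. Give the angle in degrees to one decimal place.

41.4°

At local solar noon the hour angle is zero, so the elevation is 90° − |φ − δ| = 90° − |-56.2° − (-7.6°)| = 90° − 48.6° = 41.4°.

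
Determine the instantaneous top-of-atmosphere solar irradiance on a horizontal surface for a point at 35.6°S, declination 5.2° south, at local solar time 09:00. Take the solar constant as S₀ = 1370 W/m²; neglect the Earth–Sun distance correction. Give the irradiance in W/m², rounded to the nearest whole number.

857 W/m²

Hour angle H = 15° × (9 − 12) = -45.00°.
With φ = -35.6°, δ = -5.2°, H = -45.00°: sin φ sin δ = 0.0528, cos φ cos δ cos H = 0.5726, so cos θ_z = 0.6254.
Top-of-atmosphere irradiance = S₀ cos θ_z = 1370 × 0.6254 = 856.80 W/m².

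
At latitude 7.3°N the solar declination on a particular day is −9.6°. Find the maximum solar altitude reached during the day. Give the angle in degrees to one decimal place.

At local solar noon the hour angle is zero, so the elevation is 90° − |φ − δ| = 90° − |7.3° − (-9.6°)| = 90° − 16.9° = 73.1°.

73.1°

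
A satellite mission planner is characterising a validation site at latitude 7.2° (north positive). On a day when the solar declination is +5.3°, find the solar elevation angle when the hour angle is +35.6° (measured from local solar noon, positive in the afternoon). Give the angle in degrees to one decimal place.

cos θ_z = sin φ sin δ + cos φ cos δ cos H = (0.1253)(0.0924) + (0.9921)(0.9957)(0.8131) = 0.8148.
θ_z = arccos(0.8148) = 35.43°, so the elevation is 90° − 35.43° = 54.57°.

54.6°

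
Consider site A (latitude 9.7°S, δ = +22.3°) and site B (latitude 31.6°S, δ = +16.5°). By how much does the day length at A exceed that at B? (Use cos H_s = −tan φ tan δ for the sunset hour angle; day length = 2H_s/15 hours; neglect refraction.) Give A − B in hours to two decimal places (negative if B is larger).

+0.86 h

A: H_s = arccos(−tan -9.7° · tan 22.3°) = 85.98°, so 2H_s/15 = 11.4640 h.
B: H_s = arccos(−tan -31.6° · tan 16.5°) = 79.50°, so 2H_s/15 = 10.6000 h.
A − B = 11.4640 − 10.6000 = 0.8640 h.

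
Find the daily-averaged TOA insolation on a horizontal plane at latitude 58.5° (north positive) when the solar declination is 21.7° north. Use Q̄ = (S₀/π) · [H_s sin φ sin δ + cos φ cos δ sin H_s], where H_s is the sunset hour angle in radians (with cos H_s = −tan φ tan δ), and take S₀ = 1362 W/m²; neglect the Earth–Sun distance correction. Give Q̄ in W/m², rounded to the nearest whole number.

471 W/m²

−tan φ tan δ = −(1.6319)(0.3979) = -0.6493; H_s = arccos(-0.6493) = 130.49°. In radians, H_s = 2.2775.
H_s sin φ sin δ = 2.2775 × 0.8526 × 0.3697 = 0.7179.
cos φ cos δ sin H_s = 0.5225 × 0.9291 × 0.7605 = 0.3692.
Q̄ = (1362/π) × (0.7179 + 0.3692) = 433.54 × 1.0871 = 471.30 W/m².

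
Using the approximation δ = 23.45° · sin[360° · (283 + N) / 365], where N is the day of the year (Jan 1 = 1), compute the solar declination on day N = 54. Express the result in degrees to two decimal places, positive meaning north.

360 × (283 + 54) / 365 = 332.384°; sin(332.384°) = -0.4635.
δ = 23.45 × -0.4635 = -10.869° ≈ -10.87°.

-10.87°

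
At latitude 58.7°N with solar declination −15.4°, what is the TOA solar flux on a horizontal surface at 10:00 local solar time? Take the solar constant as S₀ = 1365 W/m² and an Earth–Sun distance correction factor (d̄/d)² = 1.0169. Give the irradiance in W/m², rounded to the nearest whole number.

287 W/m²

Hour angle H = 15° × (10 − 12) = -30.00°.
With φ = 58.7°, δ = -15.4°, H = -30.00°: sin φ sin δ = -0.2269, cos φ cos δ cos H = 0.4338, so cos θ_z = 0.2069.
Top-of-atmosphere irradiance = S₀ (d̄/d)² cos θ_z = 1365 × 1.0169 × 0.2069 = 287.19 W/m².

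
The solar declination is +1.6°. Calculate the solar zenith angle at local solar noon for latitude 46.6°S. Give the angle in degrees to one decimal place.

At local solar noon the hour angle is zero, so the zenith angle is |φ − δ| = |-46.6° − (1.6°)| = 48.2°.

48.2°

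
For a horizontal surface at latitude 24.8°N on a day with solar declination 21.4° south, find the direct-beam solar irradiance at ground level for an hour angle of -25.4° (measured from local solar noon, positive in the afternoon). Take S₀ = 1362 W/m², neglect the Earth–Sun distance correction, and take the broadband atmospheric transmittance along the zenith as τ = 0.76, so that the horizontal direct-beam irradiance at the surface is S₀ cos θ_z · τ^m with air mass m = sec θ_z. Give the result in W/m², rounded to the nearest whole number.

530 W/m²

cos θ_z = sin(24.8°) sin(-21.4°) + cos(24.8°) cos(-21.4°) cos(-25.40°) = -0.1530 + 0.7635 = 0.6105.
Air mass m = 1/cos θ_z = 1/0.6105 = 1.638; τ^m = 0.76^1.638 = 0.6379.
Surface direct beam = 1362 × 0.6105 × 0.6379 = 530.41 W/m².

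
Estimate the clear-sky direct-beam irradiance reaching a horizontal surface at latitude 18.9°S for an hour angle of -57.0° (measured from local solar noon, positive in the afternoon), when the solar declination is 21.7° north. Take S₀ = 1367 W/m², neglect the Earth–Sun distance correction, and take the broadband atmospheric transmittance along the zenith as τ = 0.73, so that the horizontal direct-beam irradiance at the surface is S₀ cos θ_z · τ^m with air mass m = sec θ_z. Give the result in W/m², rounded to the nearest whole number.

204 W/m²

With φ = -18.9°, δ = 21.7°, H = -57.00°: sin φ sin δ = -0.1198, cos φ cos δ cos H = 0.4788, so cos θ_z = 0.3590.
Air mass m = 1/cos θ_z = 1/0.3590 = 2.786; τ^m = 0.73^2.786 = 0.4161.
Surface direct beam = 1367 × 0.3590 × 0.4161 = 204.20 W/m².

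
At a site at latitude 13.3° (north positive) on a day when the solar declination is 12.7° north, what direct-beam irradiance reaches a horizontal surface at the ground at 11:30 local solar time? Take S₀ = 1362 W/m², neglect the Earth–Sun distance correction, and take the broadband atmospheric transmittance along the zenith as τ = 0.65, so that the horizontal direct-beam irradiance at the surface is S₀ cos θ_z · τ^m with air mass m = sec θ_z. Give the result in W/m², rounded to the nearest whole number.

875 W/m²

Hour angle H = 15° × (11.5 − 12) = -7.50°.
cos θ_z = sin φ sin δ + cos φ cos δ cos H = (0.2300)(0.2198) + (0.9732)(0.9755)(0.9914) = 0.9917.
Air mass m = 1/cos θ_z = 1/0.9917 = 1.008; τ^m = 0.65^1.008 = 0.6478.
Surface direct beam = 1362 × 0.9917 × 0.6478 = 874.98 W/m².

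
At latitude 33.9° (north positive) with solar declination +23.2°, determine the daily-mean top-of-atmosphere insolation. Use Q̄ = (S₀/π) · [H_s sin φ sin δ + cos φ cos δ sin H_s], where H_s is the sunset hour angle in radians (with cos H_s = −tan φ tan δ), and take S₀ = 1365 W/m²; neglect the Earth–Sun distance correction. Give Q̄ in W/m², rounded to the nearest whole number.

495 W/m²

−tan φ tan δ = −(0.6720)(0.4286) = -0.2880; H_s = arccos(-0.2880) = 106.74°. In radians, H_s = 1.8630.
H_s sin φ sin δ = 1.8630 × 0.5577 × 0.3939 = 0.4093.
cos φ cos δ sin H_s = 0.8300 × 0.9191 × 0.9576 = 0.7305.
Q̄ = (1365/π) × (0.4093 + 0.7305) = 434.49 × 1.1398 = 495.23 W/m².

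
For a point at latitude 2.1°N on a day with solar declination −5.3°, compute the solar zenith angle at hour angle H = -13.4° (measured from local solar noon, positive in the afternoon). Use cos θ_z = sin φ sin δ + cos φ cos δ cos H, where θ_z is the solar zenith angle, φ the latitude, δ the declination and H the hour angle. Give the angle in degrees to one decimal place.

15.3°

With φ = 2.1°, δ = -5.3°, H = -13.40°: sin φ sin δ = -0.0034, cos φ cos δ cos H = 0.9680, so cos θ_z = 0.9646.
θ_z = arccos(0.9646) = 15.29°.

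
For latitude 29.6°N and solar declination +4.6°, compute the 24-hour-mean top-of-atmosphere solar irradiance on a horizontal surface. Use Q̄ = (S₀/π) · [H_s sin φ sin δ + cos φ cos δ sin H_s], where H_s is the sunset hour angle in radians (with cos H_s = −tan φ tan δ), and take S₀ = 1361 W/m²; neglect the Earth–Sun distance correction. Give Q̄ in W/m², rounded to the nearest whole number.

403 W/m²

cos H_s = −tan(29.6°) · tan(4.6°) = -0.0457, so H_s = arccos(-0.0457) = 92.62°. In radians, H_s = 1.6165.
H_s sin φ sin δ = 1.6165 × 0.4939 × 0.0802 = 0.0640.
cos φ cos δ sin H_s = 0.8695 × 0.9968 × 0.9990 = 0.8659.
Q̄ = (1361/π) × (0.0640 + 0.8659) = 433.22 × 0.9299 = 402.85 W/m².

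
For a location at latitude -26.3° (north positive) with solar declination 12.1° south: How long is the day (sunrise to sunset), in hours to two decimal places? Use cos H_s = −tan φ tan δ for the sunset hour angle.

cos H_s = −tan(-26.3°) · tan(-12.1°) = -0.1060, so H_s = arccos(-0.1060) = 96.08°.
Day length = 2 H_s / 15° h⁻¹ = 192.16° / 15 = 12.811 h.

12.81 hours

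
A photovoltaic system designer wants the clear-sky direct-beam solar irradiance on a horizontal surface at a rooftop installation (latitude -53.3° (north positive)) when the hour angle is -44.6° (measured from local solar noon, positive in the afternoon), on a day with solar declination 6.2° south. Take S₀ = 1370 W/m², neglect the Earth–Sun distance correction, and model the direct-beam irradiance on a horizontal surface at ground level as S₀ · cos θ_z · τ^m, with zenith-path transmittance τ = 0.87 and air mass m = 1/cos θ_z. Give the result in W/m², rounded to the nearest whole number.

531 W/m²

With φ = -53.3°, δ = -6.2°, H = -44.60°: sin φ sin δ = 0.0866, cos φ cos δ cos H = 0.4230, so cos θ_z = 0.5096.
Air mass m = 1/cos θ_z = 1/0.5096 = 1.962; τ^m = 0.87^1.962 = 0.7609.
Surface direct beam = 1370 × 0.5096 × 0.7609 = 531.22 W/m².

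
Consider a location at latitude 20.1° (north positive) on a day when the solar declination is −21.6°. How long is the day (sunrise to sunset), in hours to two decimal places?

cos H_s = −tan(20.1°) · tan(-21.6°) = 0.1449, so H_s = arccos(0.1449) = 81.67°.
Day length = 2 H_s / 15° h⁻¹ = 163.34° / 15 = 10.889 h.

10.89 hours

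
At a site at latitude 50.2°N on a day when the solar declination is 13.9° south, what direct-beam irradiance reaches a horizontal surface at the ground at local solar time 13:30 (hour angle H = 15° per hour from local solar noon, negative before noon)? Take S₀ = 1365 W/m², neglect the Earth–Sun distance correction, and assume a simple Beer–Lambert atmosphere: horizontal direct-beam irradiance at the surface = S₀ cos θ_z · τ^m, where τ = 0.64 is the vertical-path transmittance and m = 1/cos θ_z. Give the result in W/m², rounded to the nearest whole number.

Hour angle H = 15° × (13.5 − 12) = 22.50°.
cos θ_z = sin φ sin δ + cos φ cos δ cos H = (0.7683)(-0.2402) + (0.6401)(0.9707)(0.9239) = 0.3895.
Air mass m = 1/cos θ_z = 1/0.3895 = 2.567; τ^m = 0.64^2.567 = 0.3180.
Surface direct beam = 1365 × 0.3895 × 0.3180 = 169.07 W/m².

169 W/m²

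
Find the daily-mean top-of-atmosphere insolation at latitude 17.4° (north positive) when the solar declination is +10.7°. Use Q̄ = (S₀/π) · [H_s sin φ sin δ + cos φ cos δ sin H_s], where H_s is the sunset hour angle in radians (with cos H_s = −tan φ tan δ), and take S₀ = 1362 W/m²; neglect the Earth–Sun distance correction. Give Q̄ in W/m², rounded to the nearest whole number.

The sunset hour angle satisfies cos H_s = −tan φ tan δ = -0.0592, giving H_s = 93.39°. In radians, H_s = 1.6300.
H_s sin φ sin δ = 1.6300 × 0.2990 × 0.1857 = 0.0905.
cos φ cos δ sin H_s = 0.9542 × 0.9826 × 0.9982 = 0.9359.
Q̄ = (1362/π) × (0.0905 + 0.9359) = 433.54 × 1.0264 = 444.99 W/m².

445 W/m²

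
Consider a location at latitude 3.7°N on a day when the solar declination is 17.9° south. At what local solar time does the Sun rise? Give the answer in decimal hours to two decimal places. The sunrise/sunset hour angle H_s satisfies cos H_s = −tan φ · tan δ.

6.08 h

−tan φ tan δ = −(0.0647)(-0.3230) = 0.0209; H_s = arccos(0.0209) = 88.80°.
Sunrise is at 12 − H_s/15 = 12 − 5.920 = 6.080 h local solar time.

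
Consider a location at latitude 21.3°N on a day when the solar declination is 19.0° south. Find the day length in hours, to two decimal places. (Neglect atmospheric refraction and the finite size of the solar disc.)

10.97 hours

The sunset hour angle satisfies cos H_s = −tan φ tan δ = 0.1342, giving H_s = 82.29°.
Day length = 2 H_s / 15° h⁻¹ = 164.58° / 15 = 10.972 h.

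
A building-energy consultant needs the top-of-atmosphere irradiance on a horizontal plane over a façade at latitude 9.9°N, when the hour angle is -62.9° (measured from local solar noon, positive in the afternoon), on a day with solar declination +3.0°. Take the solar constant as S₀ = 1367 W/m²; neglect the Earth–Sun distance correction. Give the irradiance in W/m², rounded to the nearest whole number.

With φ = 9.9°, δ = 3.0°, H = -62.90°: sin φ sin δ = 0.0090, cos φ cos δ cos H = 0.4481, so cos θ_z = 0.4571.
Top-of-atmosphere irradiance = S₀ cos θ_z = 1367 × 0.4571 = 624.86 W/m².

625 W/m²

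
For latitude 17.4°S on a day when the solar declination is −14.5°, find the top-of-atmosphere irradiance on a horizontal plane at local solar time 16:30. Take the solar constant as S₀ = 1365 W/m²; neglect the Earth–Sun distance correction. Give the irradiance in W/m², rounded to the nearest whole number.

Hour angle H = 15° × (16.5 − 12) = 67.50°.
With φ = -17.4°, δ = -14.5°, H = 67.50°: sin φ sin δ = 0.0749, cos φ cos δ cos H = 0.3535, so cos θ_z = 0.4284.
Top-of-atmosphere irradiance = S₀ cos θ_z = 1365 × 0.4284 = 584.77 W/m².

585 W/m²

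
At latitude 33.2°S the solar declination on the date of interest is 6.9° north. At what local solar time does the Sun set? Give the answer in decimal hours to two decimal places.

17.70 h

The sunset hour angle satisfies cos H_s = −tan φ tan δ = 0.0792, giving H_s = 85.46°.
Sunset is at 12 + H_s/15 = 12 + 5.697 = 17.697 h local solar time.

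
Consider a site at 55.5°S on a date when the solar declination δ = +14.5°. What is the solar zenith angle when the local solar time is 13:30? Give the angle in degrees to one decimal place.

72.5°

Hour angle H = 15° × (13.5 − 12) = 22.50°.
With φ = -55.5°, δ = 14.5°, H = 22.50°: sin φ sin δ = -0.2063, cos φ cos δ cos H = 0.5066, so cos θ_z = 0.3003.
θ_z = arccos(0.3003) = 72.52°.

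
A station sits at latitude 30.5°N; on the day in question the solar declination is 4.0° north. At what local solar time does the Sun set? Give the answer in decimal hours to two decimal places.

18.16 h

cos H_s = −tan(30.5°) · tan(4.0°) = -0.0412, so H_s = arccos(-0.0412) = 92.36°.
Sunset is at 12 + H_s/15 = 12 + 6.157 = 18.157 h local solar time.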